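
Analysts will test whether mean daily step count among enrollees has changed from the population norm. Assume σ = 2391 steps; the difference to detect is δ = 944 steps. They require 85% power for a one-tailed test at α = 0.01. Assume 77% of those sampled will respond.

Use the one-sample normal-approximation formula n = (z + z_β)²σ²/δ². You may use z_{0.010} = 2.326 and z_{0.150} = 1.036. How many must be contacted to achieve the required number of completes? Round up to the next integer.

n = 95

n = (z_α + z_β)² · σ² / δ²
  = (2.326 + 1.036)² · 2391² / 944²
  = 11.3030 · 5716881 / 891136
  = 72.51
Adjust for 77% response: 72.51 / 0.77 = 94.17.
Round up → n = 95.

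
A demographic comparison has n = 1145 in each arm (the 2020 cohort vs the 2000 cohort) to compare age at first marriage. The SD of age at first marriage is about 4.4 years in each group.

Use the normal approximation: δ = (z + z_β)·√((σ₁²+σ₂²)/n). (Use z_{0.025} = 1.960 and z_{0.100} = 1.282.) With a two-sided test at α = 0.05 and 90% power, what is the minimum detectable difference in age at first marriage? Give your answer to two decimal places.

δ = (z_{α/2} + z_β) · √((σ₁²+σ₂²)/n)
  = (1.960 + 1.282) · √(38.72/1145)
  = 3.242 · √0.03382
  = 3.242 · 0.1839
  = 0.5962

Minimum detectable difference ≈ 0.60 years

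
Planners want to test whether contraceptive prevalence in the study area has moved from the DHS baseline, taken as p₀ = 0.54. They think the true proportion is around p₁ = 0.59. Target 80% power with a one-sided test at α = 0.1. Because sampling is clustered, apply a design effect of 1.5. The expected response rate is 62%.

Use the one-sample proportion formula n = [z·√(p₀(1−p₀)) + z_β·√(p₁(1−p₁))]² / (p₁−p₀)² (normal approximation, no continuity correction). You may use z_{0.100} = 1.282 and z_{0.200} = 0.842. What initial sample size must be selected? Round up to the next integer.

n = [z_α·√(p₀q₀) + z_β·√(p₁q₁)]² / (p₁ − p₀)²
  = [1.282·√(0.54·0.46) + 0.842·√(0.59·0.41)]² / (0.05)²
  = [1.282·0.4984 + 0.842·0.4918]² / 0.0025
  = [1.0531]² / 0.0025
  = 443.58
Design effect: 1.5 × 443.58 = 665.37.
Adjust for 62% response: 665.37 / 0.62 = 1073.18.
Round up → n = 1074.

n = 1074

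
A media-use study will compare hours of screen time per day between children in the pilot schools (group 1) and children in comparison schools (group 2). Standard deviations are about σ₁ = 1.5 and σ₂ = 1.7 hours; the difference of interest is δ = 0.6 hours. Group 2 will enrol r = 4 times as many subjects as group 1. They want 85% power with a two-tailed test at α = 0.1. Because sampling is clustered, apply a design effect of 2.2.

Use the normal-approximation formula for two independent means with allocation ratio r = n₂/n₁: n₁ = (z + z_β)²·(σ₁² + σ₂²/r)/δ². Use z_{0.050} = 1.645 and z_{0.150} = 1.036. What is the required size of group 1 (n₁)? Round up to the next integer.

n₁ = (z_{α/2} + z_β)² · (σ₁² + σ₂²/r) / δ²
   = (1.645 + 1.036)² · (1.5² + 1.7²/4) / 0.6²
   = 7.1878 · (2.25 + 0.7225) / 0.36
   = 7.1878 · 2.9725 / 0.36
   = 59.35
Design effect: 2.2 × 59.35 = 130.57.
Round up → n₁ = 131; n₂ = r·n₁ = 4 × 131 = 524.

n₁ = 131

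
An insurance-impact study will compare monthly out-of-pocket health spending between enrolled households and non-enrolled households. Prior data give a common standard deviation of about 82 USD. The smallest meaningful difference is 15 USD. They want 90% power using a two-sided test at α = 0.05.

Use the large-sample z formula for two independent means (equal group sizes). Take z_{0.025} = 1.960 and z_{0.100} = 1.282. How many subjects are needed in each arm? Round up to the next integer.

n = 629 per group

n = (z_{α/2} + z_β)² · (σ₁² + σ₂²) / δ²
  = (1.960 + 1.282)² · (2·82² = 13448) / 15²
  = 10.5106 · 13448 / 225
  = 628.20
Round up → n = 629 per group.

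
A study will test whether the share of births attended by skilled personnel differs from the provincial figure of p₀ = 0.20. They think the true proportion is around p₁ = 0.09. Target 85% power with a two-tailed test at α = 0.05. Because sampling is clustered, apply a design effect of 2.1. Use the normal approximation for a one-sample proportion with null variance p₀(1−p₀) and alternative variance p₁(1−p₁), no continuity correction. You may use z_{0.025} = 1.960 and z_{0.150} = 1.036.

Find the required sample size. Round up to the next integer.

n = 203

n = [z_{α/2}·√(p₀q₀) + z_β·√(p₁q₁)]² / (p₁ − p₀)²
  = [1.960·√(0.20·0.80) + 1.036·√(0.09·0.91)]² / (-0.11)²
  = [1.960·0.4000 + 1.036·0.2862]² / 0.0121
  = [1.0805]² / 0.0121
  = 96.48
Design effect: 2.1 × 96.48 = 202.61.
Round up → n = 203.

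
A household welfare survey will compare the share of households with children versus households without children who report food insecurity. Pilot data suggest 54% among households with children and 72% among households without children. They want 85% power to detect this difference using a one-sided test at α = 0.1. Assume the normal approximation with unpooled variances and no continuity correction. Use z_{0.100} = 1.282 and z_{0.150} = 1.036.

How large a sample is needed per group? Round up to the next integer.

n = (z_α + z_β)² · [p₁(1−p₁) + p₂(1−p₂)] / (p₁ − p₂)²
  = (1.282 + 1.036)² · (0.54·0.46 + 0.72·0.28) / (-0.18)²
  = (2.318)² · (0.2484 + 0.2016) / 0.0324
  = 5.3731 · 0.4500 / 0.0324
  = 74.63
Round up → n = 75 per group.

n = 75 per group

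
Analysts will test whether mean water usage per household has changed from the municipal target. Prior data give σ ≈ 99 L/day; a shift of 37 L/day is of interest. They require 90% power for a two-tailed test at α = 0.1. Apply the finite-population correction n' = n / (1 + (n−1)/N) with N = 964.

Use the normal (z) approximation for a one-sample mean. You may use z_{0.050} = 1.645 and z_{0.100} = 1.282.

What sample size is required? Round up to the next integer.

n = (z_{α/2} + z_β)² · σ² / δ²
  = (1.645 + 1.282)² · 99² / 37²
  = 8.5673 · 9801 / 1369
  = 61.34
Finite-population correction (N = 964): 61.34 / (1 + (61.34 − 1)/964) = 57.72.
Round up → n = 58.

n = 58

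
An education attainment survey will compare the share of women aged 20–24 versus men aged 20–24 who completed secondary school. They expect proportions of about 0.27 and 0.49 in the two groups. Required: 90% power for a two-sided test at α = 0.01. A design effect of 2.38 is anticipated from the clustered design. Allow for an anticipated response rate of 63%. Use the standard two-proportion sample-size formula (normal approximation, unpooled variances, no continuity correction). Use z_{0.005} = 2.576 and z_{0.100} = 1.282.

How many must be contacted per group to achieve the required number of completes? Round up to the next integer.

n = 520 per group

n = (z_{α/2} + z_β)² · [p₁(1−p₁) + p₂(1−p₂)] / (p₁ − p₂)²
  = (2.576 + 1.282)² · (0.27·0.73 + 0.49·0.51) / (-0.22)²
  = (3.858)² · (0.1971 + 0.2499) / 0.0484
  = 14.8842 · 0.4470 / 0.0484
  = 137.46
Design effect: 2.38 × 137.46 = 327.16.
Adjust for 63% response: 327.16 / 0.63 = 519.31.
Round up → n = 520 per group.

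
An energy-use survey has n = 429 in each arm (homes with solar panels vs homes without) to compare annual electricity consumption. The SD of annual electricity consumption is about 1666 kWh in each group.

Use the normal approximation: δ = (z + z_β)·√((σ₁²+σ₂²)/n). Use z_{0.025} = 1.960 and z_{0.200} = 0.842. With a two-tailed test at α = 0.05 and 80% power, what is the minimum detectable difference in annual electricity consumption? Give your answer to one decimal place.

δ = (z_{α/2} + z_β) · √((σ₁²+σ₂²)/n)
  = (1.960 + 0.842) · √(5551112/429)
  = 2.802 · √12939.7
  = 2.802 · 113.7526
  = 318.7348

Minimum detectable difference ≈ 318.7 kWh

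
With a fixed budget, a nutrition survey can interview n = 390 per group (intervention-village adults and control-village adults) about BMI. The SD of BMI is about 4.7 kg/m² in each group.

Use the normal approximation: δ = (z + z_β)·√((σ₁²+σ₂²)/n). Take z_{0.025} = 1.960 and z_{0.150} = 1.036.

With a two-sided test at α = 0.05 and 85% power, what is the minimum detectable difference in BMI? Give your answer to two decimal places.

Minimum detectable difference ≈ 1.01 kg/m²

δ = (z_{α/2} + z_β) · √((σ₁²+σ₂²)/n)
  = (1.960 + 1.036) · √(44.18/390)
  = 2.996 · √0.11328
  = 2.996 · 0.3366
  = 1.0084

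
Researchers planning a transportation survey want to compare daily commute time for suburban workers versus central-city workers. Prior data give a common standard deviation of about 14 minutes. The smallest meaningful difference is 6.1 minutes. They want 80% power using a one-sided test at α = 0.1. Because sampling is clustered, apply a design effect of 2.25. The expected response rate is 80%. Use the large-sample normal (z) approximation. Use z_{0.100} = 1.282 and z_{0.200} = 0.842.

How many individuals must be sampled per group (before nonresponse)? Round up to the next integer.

n = 134 per group

n = (z_α + z_β)² · (σ₁² + σ₂²) / δ²
  = (1.282 + 0.842)² · (2·14² = 392) / 6.1²
  = 4.5114 · 392 / 37.21
  = 47.53
Design effect: 2.25 × 47.53 = 106.93.
Adjust for 80% response: 106.93 / 0.80 = 133.67.
Round up → n = 134 per group.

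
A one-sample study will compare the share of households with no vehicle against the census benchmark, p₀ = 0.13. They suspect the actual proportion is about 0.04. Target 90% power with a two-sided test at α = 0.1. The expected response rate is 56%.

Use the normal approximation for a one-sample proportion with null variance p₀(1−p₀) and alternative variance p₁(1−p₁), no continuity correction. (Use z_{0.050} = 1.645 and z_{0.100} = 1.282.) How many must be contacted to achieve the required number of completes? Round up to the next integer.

n = 143

n = [z_{α/2}·√(p₀q₀) + z_β·√(p₁q₁)]² / (p₁ − p₀)²
  = [1.645·√(0.13·0.87) + 1.282·√(0.04·0.96)]² / (-0.09)²
  = [1.645·0.3363 + 1.282·0.1960]² / 0.0081
  = [0.8044]² / 0.0081
  = 79.89
Adjust for 56% response: 79.89 / 0.56 = 142.66.
Round up → n = 143.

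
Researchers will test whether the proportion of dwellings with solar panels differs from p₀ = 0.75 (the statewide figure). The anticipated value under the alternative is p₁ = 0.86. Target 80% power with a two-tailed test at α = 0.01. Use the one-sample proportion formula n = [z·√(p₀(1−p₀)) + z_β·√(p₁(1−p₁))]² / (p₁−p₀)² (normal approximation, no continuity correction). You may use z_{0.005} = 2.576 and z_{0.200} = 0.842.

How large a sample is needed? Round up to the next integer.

n = 164

n = [z_{α/2}·√(p₀q₀) + z_β·√(p₁q₁)]² / (p₁ − p₀)²
  = [2.576·√(0.75·0.25) + 0.842·√(0.86·0.14)]² / (0.11)²
  = [2.576·0.4330 + 0.842·0.3470]² / 0.0121
  = [1.4076]² / 0.0121
  = 163.75
Round up → n = 164.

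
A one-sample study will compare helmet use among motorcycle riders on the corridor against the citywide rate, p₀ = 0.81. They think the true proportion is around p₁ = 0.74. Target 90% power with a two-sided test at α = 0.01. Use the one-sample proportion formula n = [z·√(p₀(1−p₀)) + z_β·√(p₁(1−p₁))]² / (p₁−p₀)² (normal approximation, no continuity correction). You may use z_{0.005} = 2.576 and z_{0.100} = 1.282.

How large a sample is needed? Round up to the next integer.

n = [z_{α/2}·√(p₀q₀) + z_β·√(p₁q₁)]² / (p₁ − p₀)²
  = [2.576·√(0.81·0.19) + 1.282·√(0.74·0.26)]² / (-0.07)²
  = [2.576·0.3923 + 1.282·0.4386]² / 0.0049
  = [1.5729]² / 0.0049
  = 504.90
Round up → n = 505.

n = 505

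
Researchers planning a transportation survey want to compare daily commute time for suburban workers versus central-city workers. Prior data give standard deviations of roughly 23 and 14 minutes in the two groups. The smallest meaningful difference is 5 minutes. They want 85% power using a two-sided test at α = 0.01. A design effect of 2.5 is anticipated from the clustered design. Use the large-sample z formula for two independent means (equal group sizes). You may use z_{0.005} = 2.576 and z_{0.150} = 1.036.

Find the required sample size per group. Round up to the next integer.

n = 946 per group

n = (z_{α/2} + z_β)² · (σ₁² + σ₂²) / δ²
  = (2.576 + 1.036)² · (23² + 14² = 725) / 5²
  = 13.0465 · 725 / 25
  = 378.35
Design effect: 2.5 × 378.35 = 945.87.
Round up → n = 946 per group.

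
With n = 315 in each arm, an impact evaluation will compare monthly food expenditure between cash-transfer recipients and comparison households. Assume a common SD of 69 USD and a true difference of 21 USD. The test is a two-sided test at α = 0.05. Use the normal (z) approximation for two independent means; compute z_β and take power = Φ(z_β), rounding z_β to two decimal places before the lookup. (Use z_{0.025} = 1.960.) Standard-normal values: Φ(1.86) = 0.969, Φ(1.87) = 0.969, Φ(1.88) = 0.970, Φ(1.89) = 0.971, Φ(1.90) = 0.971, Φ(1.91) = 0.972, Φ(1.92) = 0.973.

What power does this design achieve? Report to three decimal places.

z_β = δ·√(n/(σ₁²+σ₂²)) − z_{α/2}
    = 21 · √(315/9522) − 1.960
    = 21 · 0.18188 − 1.960
    = 3.8195 − 1.960 = 1.8595 → 1.86
Power = Φ(1.86) = 0.969.

Power ≈ 0.969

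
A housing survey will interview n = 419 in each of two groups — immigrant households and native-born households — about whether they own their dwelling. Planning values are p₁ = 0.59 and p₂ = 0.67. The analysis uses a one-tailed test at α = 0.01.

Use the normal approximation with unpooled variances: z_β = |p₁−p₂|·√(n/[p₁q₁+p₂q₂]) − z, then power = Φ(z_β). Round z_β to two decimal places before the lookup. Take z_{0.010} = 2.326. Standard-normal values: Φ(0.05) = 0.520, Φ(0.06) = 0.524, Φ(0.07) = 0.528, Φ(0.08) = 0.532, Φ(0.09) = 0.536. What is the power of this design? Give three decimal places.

z_β = |p₁−p₂|·√(n/[p₁q₁+p₂q₂]) − z_α
    = 0.08 · √(419/0.4630) − 2.326
    = 0.08 · 30.0827 − 2.326
    = 2.4066 − 2.326 = 0.0806 → 0.08
Power = Φ(0.08) = 0.532.

Power ≈ 0.532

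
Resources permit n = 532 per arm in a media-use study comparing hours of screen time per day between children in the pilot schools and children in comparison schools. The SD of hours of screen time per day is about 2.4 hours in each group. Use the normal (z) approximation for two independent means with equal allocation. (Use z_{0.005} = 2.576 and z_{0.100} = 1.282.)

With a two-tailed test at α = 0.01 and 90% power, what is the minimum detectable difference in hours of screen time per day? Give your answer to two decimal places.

δ = (z_{α/2} + z_β) · √((σ₁²+σ₂²)/n)
  = (2.576 + 1.282) · √(11.52/532)
  = 3.858 · √0.02165
  = 3.858 · 0.1472
  = 0.5677

Minimum detectable difference ≈ 0.57 hours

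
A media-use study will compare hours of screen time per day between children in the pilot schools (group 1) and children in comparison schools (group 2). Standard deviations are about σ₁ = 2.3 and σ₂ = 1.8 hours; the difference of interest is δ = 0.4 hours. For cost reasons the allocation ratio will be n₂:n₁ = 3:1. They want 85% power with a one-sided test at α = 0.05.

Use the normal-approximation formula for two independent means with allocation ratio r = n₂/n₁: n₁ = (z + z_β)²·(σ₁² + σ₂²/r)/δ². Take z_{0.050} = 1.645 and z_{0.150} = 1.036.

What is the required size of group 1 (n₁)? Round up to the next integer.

n₁ = (z_α + z_β)² · (σ₁² + σ₂²/r) / δ²
   = (1.645 + 1.036)² · (2.3² + 1.8²/3) / 0.4²
   = 7.1878 · (5.29 + 1.08) / 0.16
   = 7.1878 · 6.37 / 0.16
   = 286.16
Round up → n₁ = 287; n₂ = r·n₁ = 3 × 287 = 861.

n₁ = 287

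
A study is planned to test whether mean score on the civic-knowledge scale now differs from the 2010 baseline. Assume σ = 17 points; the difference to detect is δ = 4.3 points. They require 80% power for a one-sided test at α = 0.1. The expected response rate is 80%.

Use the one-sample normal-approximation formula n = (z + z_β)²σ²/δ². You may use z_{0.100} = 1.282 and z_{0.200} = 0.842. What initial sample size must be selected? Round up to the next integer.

n = 89

n = (z_α + z_β)² · σ² / δ²
  = (1.282 + 0.842)² · 17² / 4.3²
  = 4.5114 · 289 / 18.49
  = 70.51
Adjust for 80% response: 70.51 / 0.80 = 88.14.
Round up → n = 89.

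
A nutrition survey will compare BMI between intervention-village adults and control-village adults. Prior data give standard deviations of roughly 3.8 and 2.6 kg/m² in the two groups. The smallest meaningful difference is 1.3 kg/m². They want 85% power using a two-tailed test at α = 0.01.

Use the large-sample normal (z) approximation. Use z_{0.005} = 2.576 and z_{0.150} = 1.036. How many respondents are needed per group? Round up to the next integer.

n = 164 per group

n = (z_{α/2} + z_β)² · (σ₁² + σ₂²) / δ²
  = (2.576 + 1.036)² · (3.8² + 2.6² = 21.2) / 1.3²
  = 13.0465 · 21.2 / 1.69
  = 163.66
Round up → n = 164 per group.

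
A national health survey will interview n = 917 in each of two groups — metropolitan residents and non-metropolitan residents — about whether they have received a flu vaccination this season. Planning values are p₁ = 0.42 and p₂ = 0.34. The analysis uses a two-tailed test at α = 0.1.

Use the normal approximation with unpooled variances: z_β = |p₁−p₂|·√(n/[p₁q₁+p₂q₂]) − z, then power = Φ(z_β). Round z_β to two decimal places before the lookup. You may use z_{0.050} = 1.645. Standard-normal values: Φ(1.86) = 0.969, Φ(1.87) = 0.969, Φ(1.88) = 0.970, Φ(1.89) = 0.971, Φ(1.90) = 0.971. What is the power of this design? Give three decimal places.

z_β = |p₁−p₂|·√(n/[p₁q₁+p₂q₂]) − z_{α/2}
    = 0.08 · √(917/0.4680) − 1.645
    = 0.08 · 44.2651 − 1.645
    = 3.5412 − 1.645 = 1.8962 → 1.90
Power = Φ(1.90) = 0.971.

Power ≈ 0.971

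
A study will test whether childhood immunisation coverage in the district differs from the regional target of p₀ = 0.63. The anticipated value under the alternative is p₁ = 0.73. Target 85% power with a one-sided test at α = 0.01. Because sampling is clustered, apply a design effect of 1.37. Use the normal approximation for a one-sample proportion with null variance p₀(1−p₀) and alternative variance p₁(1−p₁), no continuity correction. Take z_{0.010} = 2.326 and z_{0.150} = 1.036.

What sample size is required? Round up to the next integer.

n = [z_α·√(p₀q₀) + z_β·√(p₁q₁)]² / (p₁ − p₀)²
  = [2.326·√(0.63·0.37) + 1.036·√(0.73·0.27)]² / (0.10)²
  = [2.326·0.4828 + 1.036·0.4440]² / 0.0100
  = [1.5829]² / 0.0100
  = 250.57
Design effect: 1.37 × 250.57 = 343.28.
Round up → n = 344.

n = 344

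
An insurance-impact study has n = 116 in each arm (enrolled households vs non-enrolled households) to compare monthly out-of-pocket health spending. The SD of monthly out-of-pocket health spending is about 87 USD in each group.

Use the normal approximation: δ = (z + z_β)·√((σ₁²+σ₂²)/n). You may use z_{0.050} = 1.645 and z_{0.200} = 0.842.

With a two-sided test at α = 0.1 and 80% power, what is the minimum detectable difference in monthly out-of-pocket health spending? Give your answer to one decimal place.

δ = (z_{α/2} + z_β) · √((σ₁²+σ₂²)/n)
  = (1.645 + 0.842) · √(15138/116)
  = 2.487 · √130.5
  = 2.487 · 11.4237
  = 28.4106

Minimum detectable difference ≈ 28.4 USD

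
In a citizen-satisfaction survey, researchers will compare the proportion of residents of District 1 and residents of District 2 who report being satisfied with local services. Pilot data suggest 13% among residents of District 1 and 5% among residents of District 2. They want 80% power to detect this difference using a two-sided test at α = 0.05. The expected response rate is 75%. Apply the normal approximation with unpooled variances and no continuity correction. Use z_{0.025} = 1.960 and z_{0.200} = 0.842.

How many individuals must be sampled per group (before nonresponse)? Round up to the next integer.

n = (z_{α/2} + z_β)² · [p₁(1−p₁) + p₂(1−p₂)] / (p₁ − p₂)²
  = (1.960 + 0.842)² · (0.13·0.87 + 0.05·0.95) / (0.08)²
  = (2.802)² · (0.1131 + 0.0475) / 0.0064
  = 7.8512 · 0.1606 / 0.0064
  = 197.02
Adjust for 75% response: 197.02 / 0.75 = 262.69.
Round up → n = 263 per group.

n = 263 per group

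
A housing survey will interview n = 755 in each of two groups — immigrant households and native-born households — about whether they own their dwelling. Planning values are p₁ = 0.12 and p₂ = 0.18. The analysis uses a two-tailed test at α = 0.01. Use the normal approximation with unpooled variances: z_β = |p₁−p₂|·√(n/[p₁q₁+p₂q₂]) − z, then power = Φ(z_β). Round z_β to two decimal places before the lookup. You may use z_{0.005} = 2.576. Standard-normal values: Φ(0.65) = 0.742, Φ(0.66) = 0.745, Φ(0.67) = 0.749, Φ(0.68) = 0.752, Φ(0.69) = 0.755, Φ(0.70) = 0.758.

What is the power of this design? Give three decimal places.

Power ≈ 0.758

z_β = |p₁−p₂|·√(n/[p₁q₁+p₂q₂]) − z_{α/2}
    = 0.06 · √(755/0.2532) − 2.576
    = 0.06 · 54.6062 − 2.576
    = 3.2764 − 2.576 = 0.7004 → 0.70
Power = Φ(0.70) = 0.758.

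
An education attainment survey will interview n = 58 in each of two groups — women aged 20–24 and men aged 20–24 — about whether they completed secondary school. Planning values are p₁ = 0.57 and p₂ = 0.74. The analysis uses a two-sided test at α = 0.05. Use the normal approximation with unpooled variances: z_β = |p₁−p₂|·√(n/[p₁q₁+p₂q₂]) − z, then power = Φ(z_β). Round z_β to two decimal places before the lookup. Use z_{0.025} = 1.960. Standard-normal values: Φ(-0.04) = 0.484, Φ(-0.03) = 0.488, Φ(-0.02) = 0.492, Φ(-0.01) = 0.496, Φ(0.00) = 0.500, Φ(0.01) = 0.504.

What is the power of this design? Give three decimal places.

z_β = |p₁−p₂|·√(n/[p₁q₁+p₂q₂]) − z_{α/2}
    = 0.17 · √(58/0.4375) − 1.960
    = 0.17 · 11.5140 − 1.960
    = 1.9574 − 1.960 = -0.0026 → -0.00
Power = Φ(-0.00) = 0.500.

Power ≈ 0.500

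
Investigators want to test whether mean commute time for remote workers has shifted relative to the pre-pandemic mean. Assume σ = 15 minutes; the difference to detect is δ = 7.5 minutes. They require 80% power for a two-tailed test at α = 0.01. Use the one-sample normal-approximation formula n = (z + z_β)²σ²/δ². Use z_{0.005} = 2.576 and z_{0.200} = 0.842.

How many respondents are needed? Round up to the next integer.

n = (z_{α/2} + z_β)² · σ² / δ²
  = (2.576 + 0.842)² · 15² / 7.5²
  = 11.6827 · 225 / 56.25
  = 46.73
Round up → n = 47.

n = 47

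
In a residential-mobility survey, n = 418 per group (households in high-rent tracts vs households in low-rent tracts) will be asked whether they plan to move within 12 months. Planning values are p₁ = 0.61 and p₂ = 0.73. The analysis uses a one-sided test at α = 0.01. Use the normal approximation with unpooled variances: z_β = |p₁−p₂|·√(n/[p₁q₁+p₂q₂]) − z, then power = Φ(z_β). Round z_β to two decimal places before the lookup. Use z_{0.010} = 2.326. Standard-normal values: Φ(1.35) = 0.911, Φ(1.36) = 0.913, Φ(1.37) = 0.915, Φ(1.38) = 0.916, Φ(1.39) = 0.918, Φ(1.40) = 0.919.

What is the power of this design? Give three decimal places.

z_β = |p₁−p₂|·√(n/[p₁q₁+p₂q₂]) − z_α
    = 0.12 · √(418/0.4350) − 2.326
    = 0.12 · 30.9987 − 2.326
    = 3.7198 − 2.326 = 1.3938 → 1.39
Power = Φ(1.39) = 0.918.

Power ≈ 0.918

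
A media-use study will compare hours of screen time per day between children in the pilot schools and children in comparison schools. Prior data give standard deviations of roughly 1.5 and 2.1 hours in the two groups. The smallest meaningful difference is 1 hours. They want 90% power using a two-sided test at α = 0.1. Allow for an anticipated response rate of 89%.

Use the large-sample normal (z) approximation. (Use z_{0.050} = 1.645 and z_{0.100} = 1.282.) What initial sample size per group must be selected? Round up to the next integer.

n = (z_{α/2} + z_β)² · (σ₁² + σ₂²) / δ²
  = (1.645 + 1.282)² · (1.5² + 2.1² = 6.66) / 1²
  = 8.5673 · 6.66 / 1
  = 57.06
Adjust for 89% response: 57.06 / 0.89 = 64.11.
Round up → n = 65 per group.

n = 65 per group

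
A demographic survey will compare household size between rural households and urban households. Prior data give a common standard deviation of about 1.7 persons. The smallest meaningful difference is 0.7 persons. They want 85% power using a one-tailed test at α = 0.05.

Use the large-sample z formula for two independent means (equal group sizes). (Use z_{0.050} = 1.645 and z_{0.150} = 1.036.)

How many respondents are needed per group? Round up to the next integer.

n = 85 per group

n = (z_α + z_β)² · (σ₁² + σ₂²) / δ²
  = (1.645 + 1.036)² · (2·1.7² = 5.78) / 0.7²
  = 7.1878 · 5.78 / 0.49
  = 84.79
Round up → n = 85 per group.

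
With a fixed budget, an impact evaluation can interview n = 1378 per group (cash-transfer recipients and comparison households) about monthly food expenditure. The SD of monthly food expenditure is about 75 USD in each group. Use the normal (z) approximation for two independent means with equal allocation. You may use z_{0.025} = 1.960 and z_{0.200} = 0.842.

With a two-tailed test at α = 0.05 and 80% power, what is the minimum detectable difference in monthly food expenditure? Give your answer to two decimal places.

δ = (z_{α/2} + z_β) · √((σ₁²+σ₂²)/n)
  = (1.960 + 0.842) · √(11250/1378)
  = 2.802 · √8.164
  = 2.802 · 2.8573
  = 8.0061

Minimum detectable difference ≈ 8.01 USD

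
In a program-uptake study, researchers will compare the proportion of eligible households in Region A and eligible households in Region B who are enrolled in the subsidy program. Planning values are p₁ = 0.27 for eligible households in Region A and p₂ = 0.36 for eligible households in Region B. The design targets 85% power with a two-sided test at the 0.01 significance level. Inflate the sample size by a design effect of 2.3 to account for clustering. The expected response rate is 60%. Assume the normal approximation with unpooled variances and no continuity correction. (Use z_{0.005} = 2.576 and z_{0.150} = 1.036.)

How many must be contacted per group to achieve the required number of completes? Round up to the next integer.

n = (z_{α/2} + z_β)² · [p₁(1−p₁) + p₂(1−p₂)] / (p₁ − p₂)²
  = (2.576 + 1.036)² · (0.27·0.73 + 0.36·0.64) / (-0.09)²
  = (3.612)² · (0.1971 + 0.2304) / 0.0081
  = 13.0465 · 0.4275 / 0.0081
  = 688.57
Design effect: 2.3 × 688.57 = 1583.71.
Adjust for 60% response: 1583.71 / 0.60 = 2639.51.
Round up → n = 2640 per group.

n = 2640 per group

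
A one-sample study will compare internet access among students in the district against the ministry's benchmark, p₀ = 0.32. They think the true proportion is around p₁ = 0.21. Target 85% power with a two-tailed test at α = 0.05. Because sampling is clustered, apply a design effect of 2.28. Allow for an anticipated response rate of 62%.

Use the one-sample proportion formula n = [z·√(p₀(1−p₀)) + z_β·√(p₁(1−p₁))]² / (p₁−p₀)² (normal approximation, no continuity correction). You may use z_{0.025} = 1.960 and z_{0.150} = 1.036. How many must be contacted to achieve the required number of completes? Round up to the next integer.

n = [z_{α/2}·√(p₀q₀) + z_β·√(p₁q₁)]² / (p₁ − p₀)²
  = [1.960·√(0.32·0.68) + 1.036·√(0.21·0.79)]² / (-0.11)²
  = [1.960·0.4665 + 1.036·0.4073]² / 0.0121
  = [1.3363]² / 0.0121
  = 147.57
Design effect: 2.28 × 147.57 = 336.46.
Adjust for 62% response: 336.46 / 0.62 = 542.68.
Round up → n = 543.

n = 543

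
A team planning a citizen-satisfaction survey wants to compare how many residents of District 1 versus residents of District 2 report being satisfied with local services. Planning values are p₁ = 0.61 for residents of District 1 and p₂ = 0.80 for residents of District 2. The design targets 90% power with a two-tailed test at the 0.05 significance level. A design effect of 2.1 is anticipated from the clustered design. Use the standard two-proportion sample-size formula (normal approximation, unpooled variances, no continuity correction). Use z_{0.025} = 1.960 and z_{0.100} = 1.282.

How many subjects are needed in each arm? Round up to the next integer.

n = 244 per group

n = (z_{α/2} + z_β)² · [p₁(1−p₁) + p₂(1−p₂)] / (p₁ − p₂)²
  = (1.960 + 1.282)² · (0.61·0.39 + 0.80·0.20) / (-0.19)²
  = (3.242)² · (0.2379 + 0.1600) / 0.0361
  = 10.5106 · 0.3979 / 0.0361
  = 115.85
Design effect: 2.1 × 115.85 = 243.28.
Round up → n = 244 per group.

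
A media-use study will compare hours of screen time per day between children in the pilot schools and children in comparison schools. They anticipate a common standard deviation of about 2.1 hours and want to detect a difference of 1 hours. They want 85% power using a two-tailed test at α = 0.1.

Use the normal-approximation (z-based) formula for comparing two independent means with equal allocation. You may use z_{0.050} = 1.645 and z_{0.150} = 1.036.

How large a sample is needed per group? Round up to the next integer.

n = 64 per group

n = (z_{α/2} + z_β)² · (σ₁² + σ₂²) / δ²
  = (1.645 + 1.036)² · (2·2.1² = 8.82) / 1²
  = 7.1878 · 8.82 / 1
  = 63.40
Round up → n = 64 per group.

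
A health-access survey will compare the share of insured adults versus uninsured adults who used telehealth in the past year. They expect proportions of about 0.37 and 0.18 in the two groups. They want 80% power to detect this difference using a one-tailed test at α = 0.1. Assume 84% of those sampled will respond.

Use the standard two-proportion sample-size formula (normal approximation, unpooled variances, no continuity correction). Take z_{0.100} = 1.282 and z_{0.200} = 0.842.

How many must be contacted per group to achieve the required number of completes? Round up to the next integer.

n = 57 per group

n = (z_α + z_β)² · [p₁(1−p₁) + p₂(1−p₂)] / (p₁ − p₂)²
  = (1.282 + 0.842)² · (0.37·0.63 + 0.18·0.82) / (0.19)²
  = (2.124)² · (0.2331 + 0.1476) / 0.0361
  = 4.5114 · 0.3807 / 0.0361
  = 47.58
Adjust for 84% response: 47.58 / 0.84 = 56.64.
Round up → n = 57 per group.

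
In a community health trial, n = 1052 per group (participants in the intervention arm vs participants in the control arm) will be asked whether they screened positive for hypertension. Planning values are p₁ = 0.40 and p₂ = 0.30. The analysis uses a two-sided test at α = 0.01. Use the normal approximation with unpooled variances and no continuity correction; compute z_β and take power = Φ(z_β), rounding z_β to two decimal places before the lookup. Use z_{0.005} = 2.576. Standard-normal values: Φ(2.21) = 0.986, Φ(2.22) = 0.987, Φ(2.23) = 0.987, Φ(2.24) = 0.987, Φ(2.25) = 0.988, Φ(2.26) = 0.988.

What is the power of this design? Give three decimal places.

Power ≈ 0.988

z_β = |p₁−p₂|·√(n/[p₁q₁+p₂q₂]) − z_{α/2}
    = 0.10 · √(1052/0.4500) − 2.576
    = 0.10 · 48.3506 − 2.576
    = 4.8351 − 2.576 = 2.2591 → 2.26
Power = Φ(2.26) = 0.988.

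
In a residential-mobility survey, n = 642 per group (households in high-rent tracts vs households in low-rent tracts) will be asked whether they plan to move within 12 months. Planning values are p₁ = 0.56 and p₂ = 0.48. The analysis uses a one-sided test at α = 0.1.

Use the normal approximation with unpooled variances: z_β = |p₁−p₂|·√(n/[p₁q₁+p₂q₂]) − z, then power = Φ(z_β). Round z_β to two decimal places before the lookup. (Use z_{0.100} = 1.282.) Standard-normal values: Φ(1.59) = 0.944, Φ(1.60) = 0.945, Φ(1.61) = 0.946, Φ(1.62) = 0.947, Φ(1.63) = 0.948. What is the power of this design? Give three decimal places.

Power ≈ 0.945

z_β = |p₁−p₂|·√(n/[p₁q₁+p₂q₂]) − z_α
    = 0.08 · √(642/0.4960) − 1.282
    = 0.08 · 35.9771 − 1.282
    = 2.8782 − 1.282 = 1.5962 → 1.60
Power = Φ(1.60) = 0.945.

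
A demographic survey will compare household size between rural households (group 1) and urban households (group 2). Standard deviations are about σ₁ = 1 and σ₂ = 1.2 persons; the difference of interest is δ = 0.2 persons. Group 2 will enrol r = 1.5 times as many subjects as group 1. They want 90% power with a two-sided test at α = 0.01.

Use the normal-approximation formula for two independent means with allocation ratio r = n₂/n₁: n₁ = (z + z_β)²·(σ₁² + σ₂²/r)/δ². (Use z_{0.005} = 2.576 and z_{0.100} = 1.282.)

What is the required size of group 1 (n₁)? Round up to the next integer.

n₁ = (z_{α/2} + z_β)² · (σ₁² + σ₂²/r) / δ²
   = (2.576 + 1.282)² · (1² + 1.2²/1.5) / 0.2²
   = 14.8842 · (1 + 0.96) / 0.04
   = 14.8842 · 1.96 / 0.04
   = 729.32
Round up → n₁ = 730; n₂ = r·n₁ = 1.5 × 730 = 1095.

n₁ = 730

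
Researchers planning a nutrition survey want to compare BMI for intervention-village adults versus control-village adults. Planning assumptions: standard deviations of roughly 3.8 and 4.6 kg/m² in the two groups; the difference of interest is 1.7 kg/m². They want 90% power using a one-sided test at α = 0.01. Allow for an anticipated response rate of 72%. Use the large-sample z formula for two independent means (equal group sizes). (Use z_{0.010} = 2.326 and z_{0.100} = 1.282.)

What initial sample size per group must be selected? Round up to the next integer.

n = 223 per group

n = (z_α + z_β)² · (σ₁² + σ₂²) / δ²
  = (2.326 + 1.282)² · (3.8² + 4.6² = 35.6) / 1.7²
  = 13.0177 · 35.6 / 2.89
  = 160.36
Adjust for 72% response: 160.36 / 0.72 = 222.72.
Round up → n = 223 per group.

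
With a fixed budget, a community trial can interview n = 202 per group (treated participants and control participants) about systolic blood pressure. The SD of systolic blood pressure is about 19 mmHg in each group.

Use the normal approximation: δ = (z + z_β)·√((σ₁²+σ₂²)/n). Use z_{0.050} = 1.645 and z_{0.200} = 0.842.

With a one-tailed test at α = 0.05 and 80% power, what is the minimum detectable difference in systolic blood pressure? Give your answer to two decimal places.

δ = (z_α + z_β) · √((σ₁²+σ₂²)/n)
  = (1.645 + 0.842) · √(722/202)
  = 2.487 · √3.5743
  = 2.487 · 1.8906
  = 4.7018

Minimum detectable difference ≈ 4.70 mmHg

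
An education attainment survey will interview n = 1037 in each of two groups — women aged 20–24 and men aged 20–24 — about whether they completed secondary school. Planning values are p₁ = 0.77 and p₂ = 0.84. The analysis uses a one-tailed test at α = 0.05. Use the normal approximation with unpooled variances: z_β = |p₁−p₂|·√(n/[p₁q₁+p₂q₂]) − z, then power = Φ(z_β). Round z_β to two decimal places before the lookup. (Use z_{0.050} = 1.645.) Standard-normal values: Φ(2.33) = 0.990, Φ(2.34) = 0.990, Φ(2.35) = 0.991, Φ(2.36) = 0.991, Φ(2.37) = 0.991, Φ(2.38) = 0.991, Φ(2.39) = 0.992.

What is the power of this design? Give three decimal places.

Power ≈ 0.992

z_β = |p₁−p₂|·√(n/[p₁q₁+p₂q₂]) − z_α
    = 0.07 · √(1037/0.3115) − 1.645
    = 0.07 · 57.6979 − 1.645
    = 4.0389 − 1.645 = 2.3939 → 2.39
Power = Φ(2.39) = 0.992.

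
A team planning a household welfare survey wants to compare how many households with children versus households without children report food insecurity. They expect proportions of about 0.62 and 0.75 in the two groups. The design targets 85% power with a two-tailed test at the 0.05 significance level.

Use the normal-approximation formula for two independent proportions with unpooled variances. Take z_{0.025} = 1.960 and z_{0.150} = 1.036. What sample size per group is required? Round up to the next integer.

n = (z_{α/2} + z_β)² · [p₁(1−p₁) + p₂(1−p₂)] / (p₁ − p₂)²
  = (1.960 + 1.036)² · (0.62·0.38 + 0.75·0.25) / (-0.13)²
  = (2.996)² · (0.2356 + 0.1875) / 0.0169
  = 8.9760 · 0.4231 / 0.0169
  = 224.72
Round up → n = 225 per group.

n = 225 per group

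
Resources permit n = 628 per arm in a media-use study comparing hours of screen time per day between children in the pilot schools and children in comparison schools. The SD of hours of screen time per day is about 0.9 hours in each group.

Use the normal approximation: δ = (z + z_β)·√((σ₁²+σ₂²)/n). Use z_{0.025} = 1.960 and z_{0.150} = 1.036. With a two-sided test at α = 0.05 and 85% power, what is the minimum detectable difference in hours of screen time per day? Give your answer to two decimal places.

Minimum detectable difference ≈ 0.15 hours

δ = (z_{α/2} + z_β) · √((σ₁²+σ₂²)/n)
  = (1.960 + 1.036) · √(1.62/628)
  = 2.996 · √0.00258
  = 2.996 · 0.0508
  = 0.1522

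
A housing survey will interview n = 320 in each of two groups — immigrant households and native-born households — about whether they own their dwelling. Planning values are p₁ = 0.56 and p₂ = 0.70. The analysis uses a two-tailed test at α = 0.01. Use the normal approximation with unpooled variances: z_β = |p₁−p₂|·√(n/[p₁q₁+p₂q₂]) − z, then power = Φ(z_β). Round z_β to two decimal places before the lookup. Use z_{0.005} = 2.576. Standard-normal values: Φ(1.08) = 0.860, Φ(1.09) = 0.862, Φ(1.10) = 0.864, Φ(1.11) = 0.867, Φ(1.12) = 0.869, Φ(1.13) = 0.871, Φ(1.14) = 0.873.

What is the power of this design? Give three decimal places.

Power ≈ 0.871

z_β = |p₁−p₂|·√(n/[p₁q₁+p₂q₂]) − z_{α/2}
    = 0.14 · √(320/0.4564) − 2.576
    = 0.14 · 26.4790 − 2.576
    = 3.7071 − 2.576 = 1.1311 → 1.13
Power = Φ(1.13) = 0.871.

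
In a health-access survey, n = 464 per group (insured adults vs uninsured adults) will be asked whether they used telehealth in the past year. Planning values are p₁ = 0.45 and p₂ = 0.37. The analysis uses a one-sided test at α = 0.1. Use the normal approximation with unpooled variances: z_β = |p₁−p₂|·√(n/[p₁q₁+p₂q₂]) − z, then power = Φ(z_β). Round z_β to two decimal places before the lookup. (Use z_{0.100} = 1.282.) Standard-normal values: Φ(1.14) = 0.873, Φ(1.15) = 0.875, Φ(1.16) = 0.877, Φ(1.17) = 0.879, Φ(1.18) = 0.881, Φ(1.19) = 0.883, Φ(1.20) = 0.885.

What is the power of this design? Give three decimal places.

z_β = |p₁−p₂|·√(n/[p₁q₁+p₂q₂]) − z_α
    = 0.08 · √(464/0.4806) − 1.282
    = 0.08 · 31.0718 − 1.282
    = 2.4857 − 1.282 = 1.2037 → 1.20
Power = Φ(1.20) = 0.885.

Power ≈ 0.885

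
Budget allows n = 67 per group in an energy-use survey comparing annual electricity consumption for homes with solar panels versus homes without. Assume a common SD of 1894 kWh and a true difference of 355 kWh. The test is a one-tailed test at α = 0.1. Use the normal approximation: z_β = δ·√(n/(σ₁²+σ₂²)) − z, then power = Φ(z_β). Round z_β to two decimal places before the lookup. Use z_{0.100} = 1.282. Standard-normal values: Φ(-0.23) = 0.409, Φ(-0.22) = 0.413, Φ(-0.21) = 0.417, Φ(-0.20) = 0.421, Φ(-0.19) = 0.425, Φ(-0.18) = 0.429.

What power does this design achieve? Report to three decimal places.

z_β = δ·√(n/(σ₁²+σ₂²)) − z_α
    = 355 · √(67/7174472) − 1.282
    = 355 · 0.00306 − 1.282
    = 1.0849 − 1.282 = -0.1971 → -0.20
Power = Φ(-0.20) = 0.421.

Power ≈ 0.421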